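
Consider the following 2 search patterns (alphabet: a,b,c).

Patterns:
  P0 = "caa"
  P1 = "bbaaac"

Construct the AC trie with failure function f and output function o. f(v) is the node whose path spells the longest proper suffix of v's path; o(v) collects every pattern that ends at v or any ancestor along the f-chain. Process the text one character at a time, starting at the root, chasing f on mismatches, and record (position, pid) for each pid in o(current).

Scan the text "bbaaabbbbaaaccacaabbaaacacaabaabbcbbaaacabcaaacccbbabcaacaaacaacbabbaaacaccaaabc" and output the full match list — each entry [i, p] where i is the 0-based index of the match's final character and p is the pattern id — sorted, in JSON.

Construct AC machine:
Trie (insert patterns):
  0='ε' goto b→4 c→1
  1='c' goto a→2
  2='ca' goto a→3
  3='caa' goto ·  ←P0
  4='b' goto b→5
  5='bb' goto a→6
  6='bba' goto a→7
  7='bbaa' goto a→8
  8='bbaaa' goto c→9
  9='bbaaac' goto ·  ←P1

Failure links (BFS by depth):
  n1('c'): parent n0 fail=0; on 'c' 0 → fail=0;  out ∅∪∅=∅
  n4('b'): parent n0 fail=0; on 'b' 0 → fail=0;  out ∅∪∅=∅
  n2('ca'): parent n1 fail=0; on 'a' 0 → fail=0;  out ∅∪∅=∅
  n5('bb'): parent n4 fail=0; on 'b' 0 → fail=4;  out ∅∪∅=∅
  n3('caa'): parent n2 fail=0; on 'a' 0 → fail=0;  out {0}∪∅={0}
  n6('bba'): parent n5 fail=4; on 'a' 4→0 → fail=0;  out ∅∪∅=∅
  n7('bbaa'): parent n6 fail=0; on 'a' 0 → fail=0;  out ∅∪∅=∅
  n8('bbaaa'): parent n7 fail=0; on 'a' 0 → fail=0;  out ∅∪∅=∅
  n9('bbaaac'): parent n8 fail=0; on 'c' 0 → fail=1;  out {1}∪∅={1}

Scan:
[0] read 'b'  n0⇒n4
[1] read 'b'  n4⇒n5
[2] read 'a'  n5⇒n6
[3] read 'a'  n6⇒n7
[4] read 'a'  n7⇒n8
[5] read 'b'  n8⇒n4 (via fail)
[6] read 'b'  n4⇒n5
[7] read 'b'  n5⇒n5 (via fail)
[8] read 'b'  n5⇒n5 (via fail)
[9] read 'a'  n5⇒n6
[10] read 'a'  n6⇒n7
[11] read 'a'  n7⇒n8
[12] read 'c'  n8⇒n9  ** P1@[7:12]
[13] read 'c'  n9⇒n1 (via fail)
[14] read 'a'  n1⇒n2
[15] read 'c'  n2⇒n1 (via fail)
[16] read 'a'  n1⇒n2
[17] read 'a'  n2⇒n3  ** P0@[15:17]
[18] read 'b'  n3⇒n4 (via fail)
[19] read 'b'  n4⇒n5
[20] read 'a'  n5⇒n6
[21] read 'a'  n6⇒n7
[22] read 'a'  n7⇒n8
[23] read 'c'  n8⇒n9  ** P1@[18:23]
[24] read 'a'  n9⇒n2 (via fail)
[25] read 'c'  n2⇒n1 (via fail)
[26] read 'a'  n1⇒n2
[27] read 'a'  n2⇒n3  ** P0@[25:27]
[28] read 'b'  n3⇒n4 (via fail)
[29] read 'a'  n4⇒n0 (via fail)
[30] read 'a'  n0⇒n0
[31] read 'b'  n0⇒n4
[32] read 'b'  n4⇒n5
[33] read 'c'  n5⇒n1 (via fail)
[34] read 'b'  n1⇒n4 (via fail)
[35] read 'b'  n4⇒n5
[36] read 'a'  n5⇒n6
[37] read 'a'  n6⇒n7
[38] read 'a'  n7⇒n8
[39] read 'c'  n8⇒n9  ** P1@[34:39]
[40] read 'a'  n9⇒n2 (via fail)
[41] read 'b'  n2⇒n4 (via fail)
[42] read 'c'  n4⇒n1 (via fail)
[43] read 'a'  n1⇒n2
[44] read 'a'  n2⇒n3  ** P0@[42:44]
[45] read 'a'  n3⇒n0 (via fail)
[46] read 'c'  n0⇒n1
[47] read 'c'  n1⇒n1 (via fail)
[48] read 'c'  n1⇒n1 (via fail)
[49] read 'b'  n1⇒n4 (via fail)
[50] read 'b'  n4⇒n5
[51] read 'a'  n5⇒n6
[52] read 'b'  n6⇒n4 (via fail)
[53] read 'c'  n4⇒n1 (via fail)
[54] read 'a'  n1⇒n2
[55] read 'a'  n2⇒n3  ** P0@[53:55]
[56] read 'c'  n3⇒n1 (via fail)
[57] read 'a'  n1⇒n2
[58] read 'a'  n2⇒n3  ** P0@[56:58]
[59] read 'a'  n3⇒n0 (via fail)
[60] read 'c'  n0⇒n1
[61] read 'a'  n1⇒n2
[62] read 'a'  n2⇒n3  ** P0@[60:62]
[63] read 'c'  n3⇒n1 (via fail)
[64] read 'b'  n1⇒n4 (via fail)
[65] read 'a'  n4⇒n0 (via fail)
[66] read 'b'  n0⇒n4
[67] read 'b'  n4⇒n5
[68] read 'a'  n5⇒n6
[69] read 'a'  n6⇒n7
[70] read 'a'  n7⇒n8
[71] read 'c'  n8⇒n9  ** P1@[66:71]
[72] read 'a'  n9⇒n2 (via fail)
[73] read 'c'  n2⇒n1 (via fail)
[74] read 'c'  n1⇒n1 (via fail)
[75] read 'a'  n1⇒n2
[76] read 'a'  n2⇒n3  ** P0@[74:76]
[77] read 'a'  n3⇒n0 (via fail)
[78] read 'b'  n0⇒n4
[79] read 'c'  n4⇒n1 (via fail)

Result: [[12,1],[17,0],[23,1],[27,0],[39,1],[44,0],[55,0],[58,0],[62,0],[71,1],[76,0]]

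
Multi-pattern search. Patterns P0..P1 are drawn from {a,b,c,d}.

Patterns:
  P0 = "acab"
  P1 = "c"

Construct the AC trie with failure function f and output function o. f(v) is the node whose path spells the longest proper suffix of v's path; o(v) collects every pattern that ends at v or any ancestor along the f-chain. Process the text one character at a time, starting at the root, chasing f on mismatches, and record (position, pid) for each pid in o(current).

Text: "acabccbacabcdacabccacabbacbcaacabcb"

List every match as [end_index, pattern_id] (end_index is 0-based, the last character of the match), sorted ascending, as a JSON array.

Build:
Trie nodes:
  n0 'ε': a→1 c→5
  n1 'a': c→2
  n2 'ac': a→3
  n3 'aca': b→4
  n4 'acab': ·  [P0 ends]
  n5 'c': ·  [P1 ends]

Failure links (BFS by depth):
  fail(1) 'a': from fail(0)=0 chase 'a': 0 ⇒ 0;  out=∅∪out(0)=∅
  fail(5) 'c': from fail(0)=0 chase 'c': 0 ⇒ 0;  out={1}∪out(0)={1}
  fail(2) 'ac': from fail(1)=0 chase 'c': 0 ⇒ 5;  out=∅∪out(5)={1}
  fail(3) 'aca': from fail(2)=5 chase 'a': 5→0 ⇒ 1;  out=∅∪out(1)=∅
  fail(4) 'acab': from fail(3)=1 chase 'b': 1→0 ⇒ 0;  out={0}∪out(0)={0}

Run:
i=0 'a': node 0→1
i=1 'c': node 1→2  → match P1@[1:1]
i=2 'a': node 2→3
i=3 'b': node 3→4  → match P0@[0:3]
i=4 'c': node 4→5 (via fail)  → match P1@[4:4]
i=5 'c': node 5→5 (via fail)  → match P1@[5:5]
i=6 'b': node 5→0 (via fail)
i=7 'a': node 0→1
i=8 'c': node 1→2  → match P1@[8:8]
i=9 'a': node 2→3
i=10 'b': node 3→4  → match P0@[7:10]
i=11 'c': node 4→5 (via fail)  → match P1@[11:11]
i=12 'd': node 5→0 (via fail)
i=13 'a': node 0→1
i=14 'c': node 1→2  → match P1@[14:14]
i=15 'a': node 2→3
i=16 'b': node 3→4  → match P0@[13:16]
i=17 'c': node 4→5 (via fail)  → match P1@[17:17]
i=18 'c': node 5→5 (via fail)  → match P1@[18:18]
i=19 'a': node 5→1 (via fail)
i=20 'c': node 1→2  → match P1@[20:20]
i=21 'a': node 2→3
i=22 'b': node 3→4  → match P0@[19:22]
i=23 'b': node 4→0 (via fail)
i=24 'a': node 0→1
i=25 'c': node 1→2  → match P1@[25:25]
i=26 'b': node 2→0 (via fail)
i=27 'c': node 0→5  → match P1@[27:27]
i=28 'a': node 5→1 (via fail)
i=29 'a': node 1→1 (via fail)
i=30 'c': node 1→2  → match P1@[30:30]
i=31 'a': node 2→3
i=32 'b': node 3→4  → match P0@[29:32]
i=33 'c': node 4→5 (via fail)  → match P1@[33:33]
i=34 'b': node 5→0 (via fail)

All matches (sorted): [[1,1],[3,0],[4,1],[5,1],[8,1],[10,0],[11,1],[14,1],[16,0],[17,1],[18,1],[20,1],[22,0],[25,1],[27,1],[30,1],[32,0],[33,1]]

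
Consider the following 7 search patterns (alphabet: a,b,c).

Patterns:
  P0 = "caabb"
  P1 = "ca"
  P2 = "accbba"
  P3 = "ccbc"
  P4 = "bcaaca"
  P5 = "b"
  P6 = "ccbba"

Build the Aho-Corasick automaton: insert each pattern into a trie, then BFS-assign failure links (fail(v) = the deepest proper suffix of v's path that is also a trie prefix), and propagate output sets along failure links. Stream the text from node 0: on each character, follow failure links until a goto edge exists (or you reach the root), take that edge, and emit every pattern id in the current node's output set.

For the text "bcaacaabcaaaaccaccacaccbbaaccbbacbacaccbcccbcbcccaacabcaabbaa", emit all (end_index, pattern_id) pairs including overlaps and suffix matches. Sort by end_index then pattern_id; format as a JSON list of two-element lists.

Build:
Trie (insert patterns):
  n0 'ε': a→6 b→15 c→1
  n1 'c': a→2 c→12
  n2 'ca': a→3  ←P1
  n3 'caa': b→4
  n4 'caab': b→5
  n5 'caabb': ·  ←P0
  n6 'a': c→7
  n7 'ac': c→8
  n8 'acc': b→9
  n9 'accb': b→10
  n10 'accbb': a→11
  n11 'accbba': ·  ←P2
  n12 'cc': b→13
  n13 'ccb': b→21 c→14
  n14 'ccbc': ·  ←P3
  n15 'b': c→16  ←P5
  n16 'bc': a→17
  n17 'bca': a→18
  n18 'bcaa': c→19
  n19 'bcaac': a→20
  n20 'bcaaca': ·  ←P4
  n21 'ccbb': a→22
  n22 'ccbba': ·  ←P6

Failure links (BFS by depth):
  fail(1) 'c': from fail(0)=0 chase 'c': 0 ⇒ 0;  out=∅∪out(0)=∅
  fail(6) 'a': from fail(0)=0 chase 'a': 0 ⇒ 0;  out=∅∪out(0)=∅
  fail(15) 'b': from fail(0)=0 chase 'b': 0 ⇒ 0;  out={5}∪out(0)={5}
  fail(2) 'ca': from fail(1)=0 chase 'a': 0 ⇒ 6;  out={1}∪out(6)={1}
  fail(7) 'ac': from fail(6)=0 chase 'c': 0 ⇒ 1;  out=∅∪out(1)=∅
  fail(12) 'cc': from fail(1)=0 chase 'c': 0 ⇒ 1;  out=∅∪out(1)=∅
  fail(16) 'bc': from fail(15)=0 chase 'c': 0 ⇒ 1;  out=∅∪out(1)=∅
  fail(3) 'caa': from fail(2)=6 chase 'a': 6→0 ⇒ 6;  out=∅∪out(6)=∅
  fail(8) 'acc': from fail(7)=1 chase 'c': 1 ⇒ 12;  out=∅∪out(12)=∅
  fail(13) 'ccb': from fail(12)=1 chase 'b': 1→0 ⇒ 15;  out=∅∪out(15)={5}
  fail(17) 'bca': from fail(16)=1 chase 'a': 1 ⇒ 2;  out=∅∪out(2)={1}
  fail(4) 'caab': from fail(3)=6 chase 'b': 6→0 ⇒ 15;  out=∅∪out(15)={5}
  fail(9) 'accb': from fail(8)=12 chase 'b': 12 ⇒ 13;  out=∅∪out(13)={5}
  fail(14) 'ccbc': from fail(13)=15 chase 'c': 15 ⇒ 16;  out={3}∪out(16)={3}
  fail(18) 'bcaa': from fail(17)=2 chase 'a': 2 ⇒ 3;  out=∅∪out(3)=∅
  fail(21) 'ccbb': from fail(13)=15 chase 'b': 15→0 ⇒ 15;  out=∅∪out(15)={5}
  fail(5) 'caabb': from fail(4)=15 chase 'b': 15→0 ⇒ 15;  out={0}∪out(15)={0,5}
  fail(10) 'accbb': from fail(9)=13 chase 'b': 13 ⇒ 21;  out=∅∪out(21)={5}
  fail(19) 'bcaac': from fail(18)=3 chase 'c': 3→6 ⇒ 7;  out=∅∪out(7)=∅
  fail(22) 'ccbba': from fail(21)=15 chase 'a': 15→0 ⇒ 6;  out={6}∪out(6)={6}
  fail(11) 'accbba': from fail(10)=21 chase 'a': 21 ⇒ 22;  out={2}∪out(22)={2,6}
  fail(20) 'bcaaca': from fail(19)=7 chase 'a': 7→1 ⇒ 2;  out={4}∪out(2)={1,4}

Text stream:
i=0 'b': node 0→15  → match P5@[0:0]
i=1 'c': node 15→16
i=2 'a': node 16→17  → match P1@[1:2]
i=3 'a': node 17→18
i=4 'c': node 18→19
i=5 'a': node 19→20  → match P1@[4:5],P4@[0:5]
i=6 'a': node 20→3 (fail-walked)
i=7 'b': node 3→4  → match P5@[7:7]
i=8 'c': node 4→16 (fail-walked)
i=9 'a': node 16→17  → match P1@[8:9]
i=10 'a': node 17→18
i=11 'a': node 18→6 (fail-walked)
i=12 'a': node 6→6 (fail-walked)
i=13 'c': node 6→7
i=14 'c': node 7→8
i=15 'a': node 8→2 (fail-walked)  → match P1@[14:15]
i=16 'c': node 2→7 (fail-walked)
i=17 'c': node 7→8
i=18 'a': node 8→2 (fail-walked)  → match P1@[17:18]
i=19 'c': node 2→7 (fail-walked)
i=20 'a': node 7→2 (fail-walked)  → match P1@[19:20]
i=21 'c': node 2→7 (fail-walked)
i=22 'c': node 7→8
i=23 'b': node 8→9  → match P5@[23:23]
i=24 'b': node 9→10  → match P5@[24:24]
i=25 'a': node 10→11  → match P2@[20:25],P6@[21:25]
i=26 'a': node 11→6 (fail-walked)
i=27 'c': node 6→7
i=28 'c': node 7→8
i=29 'b': node 8→9  → match P5@[29:29]
i=30 'b': node 9→10  → match P5@[30:30]
i=31 'a': node 10→11  → match P2@[26:31],P6@[27:31]
i=32 'c': node 11→7 (fail-walked)
i=33 'b': node 7→15 (fail-walked)  → match P5@[33:33]
i=34 'a': node 15→6 (fail-walked)
i=35 'c': node 6→7
i=36 'a': node 7→2 (fail-walked)  → match P1@[35:36]
i=37 'c': node 2→7 (fail-walked)
i=38 'c': node 7→8
i=39 'b': node 8→9  → match P5@[39:39]
i=40 'c': node 9→14 (fail-walked)  → match P3@[37:40]
i=41 'c': node 14→12 (fail-walked)
i=42 'c': node 12→12 (fail-walked)
i=43 'b': node 12→13  → match P5@[43:43]
i=44 'c': node 13→14  → match P3@[41:44]
i=45 'b': node 14→15 (fail-walked)  → match P5@[45:45]
i=46 'c': node 15→16
i=47 'c': node 16→12 (fail-walked)
i=48 'c': node 12→12 (fail-walked)
i=49 'a': node 12→2 (fail-walked)  → match P1@[48:49]
i=50 'a': node 2→3
i=51 'c': node 3→7 (fail-walked)
i=52 'a': node 7→2 (fail-walked)  → match P1@[51:52]
i=53 'b': node 2→15 (fail-walked)  → match P5@[53:53]
i=54 'c': node 15→16
i=55 'a': node 16→17  → match P1@[54:55]
i=56 'a': node 17→18
i=57 'b': node 18→4 (fail-walked)  → match P5@[57:57]
i=58 'b': node 4→5  → match P0@[54:58],P5@[58:58]
i=59 'a': node 5→6 (fail-walked)
i=60 'a': node 6→6 (fail-walked)

Matches: [[0,5],[2,1],[5,1],[5,4],[7,5],[9,1],[15,1],[18,1],[20,1],[23,5],[24,5],[25,2],[25,6],[29,5],[30,5],[31,2],[31,6],[33,5],[36,1],[39,5],[40,3],[43,5],[44,3],[45,5],[49,1],[52,1],[53,5],[55,1],[57,5],[58,0],[58,5]]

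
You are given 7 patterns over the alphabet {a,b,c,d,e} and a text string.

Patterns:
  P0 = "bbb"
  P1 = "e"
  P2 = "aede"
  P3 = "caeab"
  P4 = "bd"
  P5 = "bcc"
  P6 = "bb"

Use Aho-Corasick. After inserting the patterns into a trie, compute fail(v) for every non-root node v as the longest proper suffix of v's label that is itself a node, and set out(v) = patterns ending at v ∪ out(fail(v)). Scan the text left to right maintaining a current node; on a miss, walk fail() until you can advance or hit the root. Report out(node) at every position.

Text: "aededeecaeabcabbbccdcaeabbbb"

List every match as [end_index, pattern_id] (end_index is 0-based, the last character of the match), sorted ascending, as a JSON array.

Build:
Trie (insert patterns):
  n0 'ε': a→5 b→1 c→9 e→4
  n1 'b': b→2 c→15 d→14
  n2 'bb': b→3  [P6 ends]
  n3 'bbb': ·  [P0 ends]
  n4 'e': ·  [P1 ends]
  n5 'a': e→6
  n6 'ae': d→7
  n7 'aed': e→8
  n8 'aede': ·  [P2 ends]
  n9 'c': a→10
  n10 'ca': e→11
  n11 'cae': a→12
  n12 'caea': b→13
  n13 'caeab': ·  [P3 ends]
  n14 'bd': ·  [P4 ends]
  n15 'bc': c→16
  n16 'bcc': ·  [P5 ends]

Failure links (BFS by depth):
  n1('b'): parent n0 fail=0; on 'b' 0 → fail=0;  out ∅∪∅=∅
  n4('e'): parent n0 fail=0; on 'e' 0 → fail=0;  out {1}∪∅={1}
  n5('a'): parent n0 fail=0; on 'a' 0 → fail=0;  out ∅∪∅=∅
  n9('c'): parent n0 fail=0; on 'c' 0 → fail=0;  out ∅∪∅=∅
  n2('bb'): parent n1 fail=0; on 'b' 0 → fail=1;  out {6}∪∅={6}
  n6('ae'): parent n5 fail=0; on 'e' 0 → fail=4;  out ∅∪{1}={1}
  n10('ca'): parent n9 fail=0; on 'a' 0 → fail=5;  out ∅∪∅=∅
  n14('bd'): parent n1 fail=0; on 'd' 0 → fail=0;  out {4}∪∅={4}
  n15('bc'): parent n1 fail=0; on 'c' 0 → fail=9;  out ∅∪∅=∅
  n3('bbb'): parent n2 fail=1; on 'b' 1 → fail=2;  out {0}∪{6}={0,6}
  n7('aed'): parent n6 fail=4; on 'd' 4→0 → fail=0;  out ∅∪∅=∅
  n11('cae'): parent n10 fail=5; on 'e' 5 → fail=6;  out ∅∪{1}={1}
  n16('bcc'): parent n15 fail=9; on 'c' 9→0 → fail=9;  out {5}∪∅={5}
  n8('aede'): parent n7 fail=0; on 'e' 0 → fail=4;  out {2}∪{1}={1,2}
  n12('caea'): parent n11 fail=6; on 'a' 6→4→0 → fail=5;  out ∅∪∅=∅
  n13('caeab'): parent n12 fail=5; on 'b' 5→0 → fail=1;  out {3}∪∅={3}

Scan:
[0] read 'a'  n0⇒n5
[1] read 'e'  n5⇒n6  → match P1@[1:1]
[2] read 'd'  n6⇒n7
[3] read 'e'  n7⇒n8  → match P1@[3:3],P2@[0:3]
[4] read 'd'  n8⇒n0 ·f
[5] read 'e'  n0⇒n4  → match P1@[5:5]
[6] read 'e'  n4⇒n4 ·f  → match P1@[6:6]
[7] read 'c'  n4⇒n9 ·f
[8] read 'a'  n9⇒n10
[9] read 'e'  n10⇒n11  → match P1@[9:9]
[10] read 'a'  n11⇒n12
[11] read 'b'  n12⇒n13  → match P3@[7:11]
[12] read 'c'  n13⇒n15 ·f
[13] read 'a'  n15⇒n10 ·f
[14] read 'b'  n10⇒n1 ·f
[15] read 'b'  n1⇒n2  → match P6@[14:15]
[16] read 'b'  n2⇒n3  → match P0@[14:16],P6@[15:16]
[17] read 'c'  n3⇒n15 ·f
[18] read 'c'  n15⇒n16  → match P5@[16:18]
[19] read 'd'  n16⇒n0 ·f
[20] read 'c'  n0⇒n9
[21] read 'a'  n9⇒n10
[22] read 'e'  n10⇒n11  → match P1@[22:22]
[23] read 'a'  n11⇒n12
[24] read 'b'  n12⇒n13  → match P3@[20:24]
[25] read 'b'  n13⇒n2 ·f  → match P6@[24:25]
[26] read 'b'  n2⇒n3  → match P0@[24:26],P6@[25:26]
[27] read 'b'  n3⇒n3 ·f  → match P0@[25:27],P6@[26:27]

All matches (sorted): [[1,1],[3,1],[3,2],[5,1],[6,1],[9,1],[11,3],[15,6],[16,0],[16,6],[18,5],[22,1],[24,3],[25,6],[26,0],[26,6],[27,0],[27,6]]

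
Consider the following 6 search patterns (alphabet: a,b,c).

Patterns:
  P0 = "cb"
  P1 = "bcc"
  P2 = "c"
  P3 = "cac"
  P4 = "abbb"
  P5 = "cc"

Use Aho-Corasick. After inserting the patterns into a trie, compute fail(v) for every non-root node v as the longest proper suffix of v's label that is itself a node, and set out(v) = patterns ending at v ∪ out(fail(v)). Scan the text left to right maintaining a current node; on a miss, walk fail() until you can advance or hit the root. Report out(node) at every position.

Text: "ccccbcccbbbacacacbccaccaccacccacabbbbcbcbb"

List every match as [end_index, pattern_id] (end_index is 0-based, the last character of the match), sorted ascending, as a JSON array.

Construct AC machine:
Trie (insert patterns):
  n0 'ε': a→8 b→3 c→1
  n1 'c': a→6 b→2 c→12  [P2 ends]
  n2 'cb': ·  [P0 ends]
  n3 'b': c→4
  n4 'bc': c→5
  n5 'bcc': ·  [P1 ends]
  n6 'ca': c→7
  n7 'cac': ·  [P3 ends]
  n8 'a': b→9
  n9 'ab': b→10
  n10 'abb': b→11
  n11 'abbb': ·  [P4 ends]
  n12 'cc': ·  [P5 ends]

BFS fail/out derivation:
  n1('c'): parent n0 fail=0; on 'c' 0 → fail=0;  out {2}∪∅={2}
  n3('b'): parent n0 fail=0; on 'b' 0 → fail=0;  out ∅∪∅=∅
  n8('a'): parent n0 fail=0; on 'a' 0 → fail=0;  out ∅∪∅=∅
  n2('cb'): parent n1 fail=0; on 'b' 0 → fail=3;  out {0}∪∅={0}
  n4('bc'): parent n3 fail=0; on 'c' 0 → fail=1;  out ∅∪{2}={2}
  n6('ca'): parent n1 fail=0; on 'a' 0 → fail=8;  out ∅∪∅=∅
  n9('ab'): parent n8 fail=0; on 'b' 0 → fail=3;  out ∅∪∅=∅
  n12('cc'): parent n1 fail=0; on 'c' 0 → fail=1;  out {5}∪{2}={2,5}
  n5('bcc'): parent n4 fail=1; on 'c' 1 → fail=12;  out {1}∪{2,5}={1,2,5}
  n7('cac'): parent n6 fail=8; on 'c' 8→0 → fail=1;  out {3}∪{2}={2,3}
  n10('abb'): parent n9 fail=3; on 'b' 3→0 → fail=3;  out ∅∪∅=∅
  n11('abbb'): parent n10 fail=3; on 'b' 3→0 → fail=3;  out {4}∪∅={4}

Run:
pos 0 'c': at 1  → match P2@[0:0]
pos 1 'c': at 12  → match P2@[1:1],P5@[0:1]
pos 2 'c': at 12 (fail-walked)  → match P2@[2:2],P5@[1:2]
pos 3 'c': at 12 (fail-walked)  → match P2@[3:3],P5@[2:3]
pos 4 'b': at 2 (fail-walked)  → match P0@[3:4]
pos 5 'c': at 4 (fail-walked)  → match P2@[5:5]
pos 6 'c': at 5  → match P1@[4:6],P2@[6:6],P5@[5:6]
pos 7 'c': at 12 (fail-walked)  → match P2@[7:7],P5@[6:7]
pos 8 'b': at 2 (fail-walked)  → match P0@[7:8]
pos 9 'b': at 3 (fail-walked)
pos 10 'b': at 3 (fail-walked)
pos 11 'a': at 8 (fail-walked)
pos 12 'c': at 1 (fail-walked)  → match P2@[12:12]
pos 13 'a': at 6
pos 14 'c': at 7  → match P2@[14:14],P3@[12:14]
pos 15 'a': at 6 (fail-walked)
pos 16 'c': at 7  → match P2@[16:16],P3@[14:16]
pos 17 'b': at 2 (fail-walked)  → match P0@[16:17]
pos 18 'c': at 4 (fail-walked)  → match P2@[18:18]
pos 19 'c': at 5  → match P1@[17:19],P2@[19:19],P5@[18:19]
pos 20 'a': at 6 (fail-walked)
pos 21 'c': at 7  → match P2@[21:21],P3@[19:21]
pos 22 'c': at 12 (fail-walked)  → match P2@[22:22],P5@[21:22]
pos 23 'a': at 6 (fail-walked)
pos 24 'c': at 7  → match P2@[24:24],P3@[22:24]
pos 25 'c': at 12 (fail-walked)  → match P2@[25:25],P5@[24:25]
pos 26 'a': at 6 (fail-walked)
pos 27 'c': at 7  → match P2@[27:27],P3@[25:27]
pos 28 'c': at 12 (fail-walked)  → match P2@[28:28],P5@[27:28]
pos 29 'c': at 12 (fail-walked)  → match P2@[29:29],P5@[28:29]
pos 30 'a': at 6 (fail-walked)
pos 31 'c': at 7  → match P2@[31:31],P3@[29:31]
pos 32 'a': at 6 (fail-walked)
pos 33 'b': at 9 (fail-walked)
pos 34 'b': at 10
pos 35 'b': at 11  → match P4@[32:35]
pos 36 'b': at 3 (fail-walked)
pos 37 'c': at 4  → match P2@[37:37]
pos 38 'b': at 2 (fail-walked)  → match P0@[37:38]
pos 39 'c': at 4 (fail-walked)  → match P2@[39:39]
pos 40 'b': at 2 (fail-walked)  → match P0@[39:40]
pos 41 'b': at 3 (fail-walked)

Matches: [[0,2],[1,2],[1,5],[2,2],[2,5],[3,2],[3,5],[4,0],[5,2],[6,1],[6,2],[6,5],[7,2],[7,5],[8,0],[12,2],[14,2],[14,3],[16,2],[16,3],[17,0],[18,2],[19,1],[19,2],[19,5],[21,2],[21,3],[22,2],[22,5],[24,2],[24,3],[25,2],[25,5],[27,2],[27,3],[28,2],[28,5],[29,2],[29,5],[31,2],[31,3],[35,4],[37,2],[38,0],[39,2],[40,0]]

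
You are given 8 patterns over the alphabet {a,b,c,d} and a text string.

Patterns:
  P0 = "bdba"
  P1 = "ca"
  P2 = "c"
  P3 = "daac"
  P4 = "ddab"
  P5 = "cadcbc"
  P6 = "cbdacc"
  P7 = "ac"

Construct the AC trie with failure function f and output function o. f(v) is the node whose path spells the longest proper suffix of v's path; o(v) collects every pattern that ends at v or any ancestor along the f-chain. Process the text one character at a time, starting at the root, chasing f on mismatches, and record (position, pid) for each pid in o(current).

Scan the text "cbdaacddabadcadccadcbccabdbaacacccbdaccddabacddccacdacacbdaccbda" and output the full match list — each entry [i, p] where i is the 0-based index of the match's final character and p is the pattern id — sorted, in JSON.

Construct AC machine:
Trie (insert patterns):
  n0 'ε': a→23 b→1 c→5 d→7
  n1 'b': d→2
  n2 'bd': b→3
  n3 'bdb': a→4
  n4 'bdba': ·  [P0 ends]
  n5 'c': a→6 b→18  [P2 ends]
  n6 'ca': d→14  [P1 ends]
  n7 'd': a→8 d→11
  n8 'da': a→9
  n9 'daa': c→10
  n10 'daac': ·  [P3 ends]
  n11 'dd': a→12
  n12 'dda': b→13
  n13 'ddab': ·  [P4 ends]
  n14 'cad': c→15
  n15 'cadc': b→16
  n16 'cadcb': c→17
  n17 'cadcbc': ·  [P5 ends]
  n18 'cb': d→19
  n19 'cbd': a→20
  n20 'cbda': c→21
  n21 'cbdac': c→22
  n22 'cbdacc': ·  [P6 ends]
  n23 'a': c→24
  n24 'ac': ·  [P7 ends]

Failure links (BFS by depth):
  n1('b'): parent n0 fail=0; on 'b' 0 → fail=0;  out ∅∪∅=∅
  n5('c'): parent n0 fail=0; on 'c' 0 → fail=0;  out {2}∪∅={2}
  n7('d'): parent n0 fail=0; on 'd' 0 → fail=0;  out ∅∪∅=∅
  n23('a'): parent n0 fail=0; on 'a' 0 → fail=0;  out ∅∪∅=∅
  n2('bd'): parent n1 fail=0; on 'd' 0 → fail=7;  out ∅∪∅=∅
  n6('ca'): parent n5 fail=0; on 'a' 0 → fail=23;  out {1}∪∅={1}
  n8('da'): parent n7 fail=0; on 'a' 0 → fail=23;  out ∅∪∅=∅
  n11('dd'): parent n7 fail=0; on 'd' 0 → fail=7;  out ∅∪∅=∅
  n18('cb'): parent n5 fail=0; on 'b' 0 → fail=1;  out ∅∪∅=∅
  n24('ac'): parent n23 fail=0; on 'c' 0 → fail=5;  out {7}∪{2}={2,7}
  n3('bdb'): parent n2 fail=7; on 'b' 7→0 → fail=1;  out ∅∪∅=∅
  n9('daa'): parent n8 fail=23; on 'a' 23→0 → fail=23;  out ∅∪∅=∅
  n12('dda'): parent n11 fail=7; on 'a' 7 → fail=8;  out ∅∪∅=∅
  n14('cad'): parent n6 fail=23; on 'd' 23→0 → fail=7;  out ∅∪∅=∅
  n19('cbd'): parent n18 fail=1; on 'd' 1 → fail=2;  out ∅∪∅=∅
  n4('bdba'): parent n3 fail=1; on 'a' 1→0 → fail=23;  out {0}∪∅={0}
  n10('daac'): parent n9 fail=23; on 'c' 23 → fail=24;  out {3}∪{2,7}={2,3,7}
  n13('ddab'): parent n12 fail=8; on 'b' 8→23→0 → fail=1;  out {4}∪∅={4}
  n15('cadc'): parent n14 fail=7; on 'c' 7→0 → fail=5;  out ∅∪{2}={2}
  n20('cbda'): parent n19 fail=2; on 'a' 2→7 → fail=8;  out ∅∪∅=∅
  n16('cadcb'): parent n15 fail=5; on 'b' 5 → fail=18;  out ∅∪∅=∅
  n21('cbdac'): parent n20 fail=8; on 'c' 8→23 → fail=24;  out ∅∪{2,7}={2,7}
  n17('cadcbc'): parent n16 fail=18; on 'c' 18→1→0 → fail=5;  out {5}∪{2}={2,5}
  n22('cbdacc'): parent n21 fail=24; on 'c' 24→5→0 → fail=5;  out {6}∪{2}={2,6}

Text stream:
i=0 'c': node 0→5  emit P2@[0:0]
i=1 'b': node 5→18
i=2 'd': node 18→19
i=3 'a': node 19→20
i=4 'a': node 20→9 ·f
i=5 'c': node 9→10  emit P2@[5:5],P3@[2:5],P7@[4:5]
i=6 'd': node 10→7 ·f
i=7 'd': node 7→11
i=8 'a': node 11→12
i=9 'b': node 12→13  emit P4@[6:9]
i=10 'a': node 13→23 ·f
i=11 'd': node 23→7 ·f
i=12 'c': node 7→5 ·f  emit P2@[12:12]
i=13 'a': node 5→6  emit P1@[12:13]
i=14 'd': node 6→14
i=15 'c': node 14→15  emit P2@[15:15]
i=16 'c': node 15→5 ·f  emit P2@[16:16]
i=17 'a': node 5→6  emit P1@[16:17]
i=18 'd': node 6→14
i=19 'c': node 14→15  emit P2@[19:19]
i=20 'b': node 15→16
i=21 'c': node 16→17  emit P2@[21:21],P5@[16:21]
i=22 'c': node 17→5 ·f  emit P2@[22:22]
i=23 'a': node 5→6  emit P1@[22:23]
i=24 'b': node 6→1 ·f
i=25 'd': node 1→2
i=26 'b': node 2→3
i=27 'a': node 3→4  emit P0@[24:27]
i=28 'a': node 4→23 ·f
i=29 'c': node 23→24  emit P2@[29:29],P7@[28:29]
i=30 'a': node 24→6 ·f  emit P1@[29:30]
i=31 'c': node 6→24 ·f  emit P2@[31:31],P7@[30:31]
i=32 'c': node 24→5 ·f  emit P2@[32:32]
i=33 'c': node 5→5 ·f  emit P2@[33:33]
i=34 'b': node 5→18
i=35 'd': node 18→19
i=36 'a': node 19→20
i=37 'c': node 20→21  emit P2@[37:37],P7@[36:37]
i=38 'c': node 21→22  emit P2@[38:38],P6@[33:38]
i=39 'd': node 22→7 ·f
i=40 'd': node 7→11
i=41 'a': node 11→12
i=42 'b': node 12→13  emit P4@[39:42]
i=43 'a': node 13→23 ·f
i=44 'c': node 23→24  emit P2@[44:44],P7@[43:44]
i=45 'd': node 24→7 ·f
i=46 'd': node 7→11
i=47 'c': node 11→5 ·f  emit P2@[47:47]
i=48 'c': node 5→5 ·f  emit P2@[48:48]
i=49 'a': node 5→6  emit P1@[48:49]
i=50 'c': node 6→24 ·f  emit P2@[50:50],P7@[49:50]
i=51 'd': node 24→7 ·f
i=52 'a': node 7→8
i=53 'c': node 8→24 ·f  emit P2@[53:53],P7@[52:53]
i=54 'a': node 24→6 ·f  emit P1@[53:54]
i=55 'c': node 6→24 ·f  emit P2@[55:55],P7@[54:55]
i=56 'b': node 24→18 ·f
i=57 'd': node 18→19
i=58 'a': node 19→20
i=59 'c': node 20→21  emit P2@[59:59],P7@[58:59]
i=60 'c': node 21→22  emit P2@[60:60],P6@[55:60]
i=61 'b': node 22→18 ·f
i=62 'd': node 18→19
i=63 'a': node 19→20

All matches (sorted): [[0,2],[5,2],[5,3],[5,7],[9,4],[12,2],[13,1],[15,2],[16,2],[17,1],[19,2],[21,2],[21,5],[22,2],[23,1],[27,0],[29,2],[29,7],[30,1],[31,2],[31,7],[32,2],[33,2],[37,2],[37,7],[38,2],[38,6],[42,4],[44,2],[44,7],[47,2],[48,2],[49,1],[50,2],[50,7],[53,2],[53,7],[54,1],[55,2],[55,7],[59,2],[59,7],[60,2],[60,6]]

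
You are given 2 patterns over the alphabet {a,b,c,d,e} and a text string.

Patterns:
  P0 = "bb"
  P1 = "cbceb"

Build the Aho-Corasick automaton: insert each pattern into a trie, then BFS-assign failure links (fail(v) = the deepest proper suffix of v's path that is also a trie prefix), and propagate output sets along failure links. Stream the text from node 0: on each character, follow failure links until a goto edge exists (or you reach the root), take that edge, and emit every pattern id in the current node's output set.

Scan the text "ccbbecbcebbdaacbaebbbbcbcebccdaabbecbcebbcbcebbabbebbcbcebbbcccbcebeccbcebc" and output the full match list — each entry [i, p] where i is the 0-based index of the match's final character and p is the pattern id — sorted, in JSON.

Construct AC machine:
Trie (insert patterns):
  n0 'ε': b→1 c→3
  n1 'b': b→2
  n2 'bb': ·  [P0 ends]
  n3 'c': b→4
  n4 'cb': c→5
  n5 'cbc': e→6
  n6 'cbce': b→7
  n7 'cbceb': ·  [P1 ends]

Failure links (BFS by depth):
  fail(1) 'b': from fail(0)=0 chase 'b': 0 ⇒ 0;  out=∅∪out(0)=∅
  fail(3) 'c': from fail(0)=0 chase 'c': 0 ⇒ 0;  out=∅∪out(0)=∅
  fail(2) 'bb': from fail(1)=0 chase 'b': 0 ⇒ 1;  out={0}∪out(1)={0}
  fail(4) 'cb': from fail(3)=0 chase 'b': 0 ⇒ 1;  out=∅∪out(1)=∅
  fail(5) 'cbc': from fail(4)=1 chase 'c': 1→0 ⇒ 3;  out=∅∪out(3)=∅
  fail(6) 'cbce': from fail(5)=3 chase 'e': 3→0 ⇒ 0;  out=∅∪out(0)=∅
  fail(7) 'cbceb': from fail(6)=0 chase 'b': 0 ⇒ 1;  out={1}∪out(1)={1}

Text stream:
[0] read 'c'  n0⇒n3
[1] read 'c'  n3⇒n3 (fail-walked)
[2] read 'b'  n3⇒n4
[3] read 'b'  n4⇒n2 (fail-walked)  ** P0@[2:3]
[4] read 'e'  n2⇒n0 (fail-walked)
[5] read 'c'  n0⇒n3
[6] read 'b'  n3⇒n4
[7] read 'c'  n4⇒n5
[8] read 'e'  n5⇒n6
[9] read 'b'  n6⇒n7  ** P1@[5:9]
[10] read 'b'  n7⇒n2 (fail-walked)  ** P0@[9:10]
[11] read 'd'  n2⇒n0 (fail-walked)
[12] read 'a'  n0⇒n0
[13] read 'a'  n0⇒n0
[14] read 'c'  n0⇒n3
[15] read 'b'  n3⇒n4
[16] read 'a'  n4⇒n0 (fail-walked)
[17] read 'e'  n0⇒n0
[18] read 'b'  n0⇒n1
[19] read 'b'  n1⇒n2  ** P0@[18:19]
[20] read 'b'  n2⇒n2 (fail-walked)  ** P0@[19:20]
[21] read 'b'  n2⇒n2 (fail-walked)  ** P0@[20:21]
[22] read 'c'  n2⇒n3 (fail-walked)
[23] read 'b'  n3⇒n4
[24] read 'c'  n4⇒n5
[25] read 'e'  n5⇒n6
[26] read 'b'  n6⇒n7  ** P1@[22:26]
[27] read 'c'  n7⇒n3 (fail-walked)
[28] read 'c'  n3⇒n3 (fail-walked)
[29] read 'd'  n3⇒n0 (fail-walked)
[30] read 'a'  n0⇒n0
[31] read 'a'  n0⇒n0
[32] read 'b'  n0⇒n1
[33] read 'b'  n1⇒n2  ** P0@[32:33]
[34] read 'e'  n2⇒n0 (fail-walked)
[35] read 'c'  n0⇒n3
[36] read 'b'  n3⇒n4
[37] read 'c'  n4⇒n5
[38] read 'e'  n5⇒n6
[39] read 'b'  n6⇒n7  ** P1@[35:39]
[40] read 'b'  n7⇒n2 (fail-walked)  ** P0@[39:40]
[41] read 'c'  n2⇒n3 (fail-walked)
[42] read 'b'  n3⇒n4
[43] read 'c'  n4⇒n5
[44] read 'e'  n5⇒n6
[45] read 'b'  n6⇒n7  ** P1@[41:45]
[46] read 'b'  n7⇒n2 (fail-walked)  ** P0@[45:46]
[47] read 'a'  n2⇒n0 (fail-walked)
[48] read 'b'  n0⇒n1
[49] read 'b'  n1⇒n2  ** P0@[48:49]
[50] read 'e'  n2⇒n0 (fail-walked)
[51] read 'b'  n0⇒n1
[52] read 'b'  n1⇒n2  ** P0@[51:52]
[53] read 'c'  n2⇒n3 (fail-walked)
[54] read 'b'  n3⇒n4
[55] read 'c'  n4⇒n5
[56] read 'e'  n5⇒n6
[57] read 'b'  n6⇒n7  ** P1@[53:57]
[58] read 'b'  n7⇒n2 (fail-walked)  ** P0@[57:58]
[59] read 'b'  n2⇒n2 (fail-walked)  ** P0@[58:59]
[60] read 'c'  n2⇒n3 (fail-walked)
[61] read 'c'  n3⇒n3 (fail-walked)
[62] read 'c'  n3⇒n3 (fail-walked)
[63] read 'b'  n3⇒n4
[64] read 'c'  n4⇒n5
[65] read 'e'  n5⇒n6
[66] read 'b'  n6⇒n7  ** P1@[62:66]
[67] read 'e'  n7⇒n0 (fail-walked)
[68] read 'c'  n0⇒n3
[69] read 'c'  n3⇒n3 (fail-walked)
[70] read 'b'  n3⇒n4
[71] read 'c'  n4⇒n5
[72] read 'e'  n5⇒n6
[73] read 'b'  n6⇒n7  ** P1@[69:73]
[74] read 'c'  n7⇒n3 (fail-walked)

Matches: [[3,0],[9,1],[10,0],[19,0],[20,0],[21,0],[26,1],[33,0],[39,1],[40,0],[45,1],[46,0],[49,0],[52,0],[57,1],[58,0],[59,0],[66,1],[73,1]]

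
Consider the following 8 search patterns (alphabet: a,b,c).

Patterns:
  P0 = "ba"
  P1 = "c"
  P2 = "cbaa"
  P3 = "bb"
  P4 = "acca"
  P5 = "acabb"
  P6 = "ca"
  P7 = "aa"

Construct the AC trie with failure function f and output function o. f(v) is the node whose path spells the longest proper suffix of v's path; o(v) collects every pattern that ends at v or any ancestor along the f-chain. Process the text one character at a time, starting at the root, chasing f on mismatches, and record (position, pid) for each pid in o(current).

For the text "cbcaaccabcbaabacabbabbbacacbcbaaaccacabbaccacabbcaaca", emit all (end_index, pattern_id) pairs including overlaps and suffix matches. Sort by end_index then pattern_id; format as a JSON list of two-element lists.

Build:
Trie (insert patterns):
  0='ε' goto a→8 b→1 c→3
  1='b' goto a→2 b→7
  2='ba' goto ·  [P0 ends]
  3='c' goto a→15 b→4  [P1 ends]
  4='cb' goto a→5
  5='cba' goto a→6
  6='cbaa' goto ·  [P2 ends]
  7='bb' goto ·  [P3 ends]
  8='a' goto a→16 c→9
  9='ac' goto a→12 c→10
  10='acc' goto a→11
  11='acca' goto ·  [P4 ends]
  12='aca' goto b→13
  13='acab' goto b→14
  14='acabb' goto ·  [P5 ends]
  15='ca' goto ·  [P6 ends]
  16='aa' goto ·  [P7 ends]

BFS fail/out derivation:
  n1('b'): parent n0 fail=0; on 'b' 0 → fail=0;  out ∅∪∅=∅
  n3('c'): parent n0 fail=0; on 'c' 0 → fail=0;  out {1}∪∅={1}
  n8('a'): parent n0 fail=0; on 'a' 0 → fail=0;  out ∅∪∅=∅
  n2('ba'): parent n1 fail=0; on 'a' 0 → fail=8;  out {0}∪∅={0}
  n4('cb'): parent n3 fail=0; on 'b' 0 → fail=1;  out ∅∪∅=∅
  n7('bb'): parent n1 fail=0; on 'b' 0 → fail=1;  out {3}∪∅={3}
  n9('ac'): parent n8 fail=0; on 'c' 0 → fail=3;  out ∅∪{1}={1}
  n15('ca'): parent n3 fail=0; on 'a' 0 → fail=8;  out {6}∪∅={6}
  n16('aa'): parent n8 fail=0; on 'a' 0 → fail=8;  out {7}∪∅={7}
  n5('cba'): parent n4 fail=1; on 'a' 1 → fail=2;  out ∅∪{0}={0}
  n10('acc'): parent n9 fail=3; on 'c' 3→0 → fail=3;  out ∅∪{1}={1}
  n12('aca'): parent n9 fail=3; on 'a' 3 → fail=15;  out ∅∪{6}={6}
  n6('cbaa'): parent n5 fail=2; on 'a' 2→8 → fail=16;  out {2}∪{7}={2,7}
  n11('acca'): parent n10 fail=3; on 'a' 3 → fail=15;  out {4}∪{6}={4,6}
  n13('acab'): parent n12 fail=15; on 'b' 15→8→0 → fail=1;  out ∅∪∅=∅
  n14('acabb'): parent n13 fail=1; on 'b' 1 → fail=7;  out {5}∪{3}={3,5}

Text stream:
i=0 'c': node 0→3  emit P1@[0:0]
i=1 'b': node 3→4
i=2 'c': node 4→3 (via fail)  emit P1@[2:2]
i=3 'a': node 3→15  emit P6@[2:3]
i=4 'a': node 15→16 (via fail)  emit P7@[3:4]
i=5 'c': node 16→9 (via fail)  emit P1@[5:5]
i=6 'c': node 9→10  emit P1@[6:6]
i=7 'a': node 10→11  emit P4@[4:7],P6@[6:7]
i=8 'b': node 11→1 (via fail)
i=9 'c': node 1→3 (via fail)  emit P1@[9:9]
i=10 'b': node 3→4
i=11 'a': node 4→5  emit P0@[10:11]
i=12 'a': node 5→6  emit P2@[9:12],P7@[11:12]
i=13 'b': node 6→1 (via fail)
i=14 'a': node 1→2  emit P0@[13:14]
i=15 'c': node 2→9 (via fail)  emit P1@[15:15]
i=16 'a': node 9→12  emit P6@[15:16]
i=17 'b': node 12→13
i=18 'b': node 13→14  emit P3@[17:18],P5@[14:18]
i=19 'a': node 14→2 (via fail)  emit P0@[18:19]
i=20 'b': node 2→1 (via fail)
i=21 'b': node 1→7  emit P3@[20:21]
i=22 'b': node 7→7 (via fail)  emit P3@[21:22]
i=23 'a': node 7→2 (via fail)  emit P0@[22:23]
i=24 'c': node 2→9 (via fail)  emit P1@[24:24]
i=25 'a': node 9→12  emit P6@[24:25]
i=26 'c': node 12→9 (via fail)  emit P1@[26:26]
i=27 'b': node 9→4 (via fail)
i=28 'c': node 4→3 (via fail)  emit P1@[28:28]
i=29 'b': node 3→4
i=30 'a': node 4→5  emit P0@[29:30]
i=31 'a': node 5→6  emit P2@[28:31],P7@[30:31]
i=32 'a': node 6→16 (via fail)  emit P7@[31:32]
i=33 'c': node 16→9 (via fail)  emit P1@[33:33]
i=34 'c': node 9→10  emit P1@[34:34]
i=35 'a': node 10→11  emit P4@[32:35],P6@[34:35]
i=36 'c': node 11→9 (via fail)  emit P1@[36:36]
i=37 'a': node 9→12  emit P6@[36:37]
i=38 'b': node 12→13
i=39 'b': node 13→14  emit P3@[38:39],P5@[35:39]
i=40 'a': node 14→2 (via fail)  emit P0@[39:40]
i=41 'c': node 2→9 (via fail)  emit P1@[41:41]
i=42 'c': node 9→10  emit P1@[42:42]
i=43 'a': node 10→11  emit P4@[40:43],P6@[42:43]
i=44 'c': node 11→9 (via fail)  emit P1@[44:44]
i=45 'a': node 9→12  emit P6@[44:45]
i=46 'b': node 12→13
i=47 'b': node 13→14  emit P3@[46:47],P5@[43:47]
i=48 'c': node 14→3 (via fail)  emit P1@[48:48]
i=49 'a': node 3→15  emit P6@[48:49]
i=50 'a': node 15→16 (via fail)  emit P7@[49:50]
i=51 'c': node 16→9 (via fail)  emit P1@[51:51]
i=52 'a': node 9→12  emit P6@[51:52]

Matches: [[0,1],[2,1],[3,6],[4,7],[5,1],[6,1],[7,4],[7,6],[9,1],[11,0],[12,2],[12,7],[14,0],[15,1],[16,6],[18,3],[18,5],[19,0],[21,3],[22,3],[23,0],[24,1],[25,6],[26,1],[28,1],[30,0],[31,2],[31,7],[32,7],[33,1],[34,1],[35,4],[35,6],[36,1],[37,6],[39,3],[39,5],[40,0],[41,1],[42,1],[43,4],[43,6],[44,1],[45,6],[47,3],[47,5],[48,1],[49,6],[50,7],[51,1],[52,6]]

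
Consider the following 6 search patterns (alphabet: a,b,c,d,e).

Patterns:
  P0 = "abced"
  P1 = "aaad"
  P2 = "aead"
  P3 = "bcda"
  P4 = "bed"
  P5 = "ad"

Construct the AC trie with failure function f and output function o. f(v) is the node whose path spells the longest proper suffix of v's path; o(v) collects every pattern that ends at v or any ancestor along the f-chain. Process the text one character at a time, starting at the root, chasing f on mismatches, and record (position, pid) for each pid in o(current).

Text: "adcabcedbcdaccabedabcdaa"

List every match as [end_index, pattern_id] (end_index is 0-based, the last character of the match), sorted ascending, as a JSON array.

Build:
Trie (insert patterns):
  n0 'ε': a→1 b→12
  n1 'a': a→6 b→2 d→18 e→9
  n2 'ab': c→3
  n3 'abc': e→4
  n4 'abce': d→5
  n5 'abced': ·  [P0 ends]
  n6 'aa': a→7
  n7 'aaa': d→8
  n8 'aaad': ·  [P1 ends]
  n9 'ae': a→10
  n10 'aea': d→11
  n11 'aead': ·  [P2 ends]
  n12 'b': c→13 e→16
  n13 'bc': d→14
  n14 'bcd': a→15
  n15 'bcda': ·  [P3 ends]
  n16 'be': d→17
  n17 'bed': ·  [P4 ends]
  n18 'ad': ·  [P5 ends]

BFS fail/out derivation:
  fail(1) 'a': from fail(0)=0 chase 'a': 0 ⇒ 0;  out=∅∪out(0)=∅
  fail(12) 'b': from fail(0)=0 chase 'b': 0 ⇒ 0;  out=∅∪out(0)=∅
  fail(2) 'ab': from fail(1)=0 chase 'b': 0 ⇒ 12;  out=∅∪out(12)=∅
  fail(6) 'aa': from fail(1)=0 chase 'a': 0 ⇒ 1;  out=∅∪out(1)=∅
  fail(9) 'ae': from fail(1)=0 chase 'e': 0 ⇒ 0;  out=∅∪out(0)=∅
  fail(13) 'bc': from fail(12)=0 chase 'c': 0 ⇒ 0;  out=∅∪out(0)=∅
  fail(16) 'be': from fail(12)=0 chase 'e': 0 ⇒ 0;  out=∅∪out(0)=∅
  fail(18) 'ad': from fail(1)=0 chase 'd': 0 ⇒ 0;  out={5}∪out(0)={5}
  fail(3) 'abc': from fail(2)=12 chase 'c': 12 ⇒ 13;  out=∅∪out(13)=∅
  fail(7) 'aaa': from fail(6)=1 chase 'a': 1 ⇒ 6;  out=∅∪out(6)=∅
  fail(10) 'aea': from fail(9)=0 chase 'a': 0 ⇒ 1;  out=∅∪out(1)=∅
  fail(14) 'bcd': from fail(13)=0 chase 'd': 0 ⇒ 0;  out=∅∪out(0)=∅
  fail(17) 'bed': from fail(16)=0 chase 'd': 0 ⇒ 0;  out={4}∪out(0)={4}
  fail(4) 'abce': from fail(3)=13 chase 'e': 13→0 ⇒ 0;  out=∅∪out(0)=∅
  fail(8) 'aaad': from fail(7)=6 chase 'd': 6→1 ⇒ 18;  out={1}∪out(18)={1,5}
  fail(11) 'aead': from fail(10)=1 chase 'd': 1 ⇒ 18;  out={2}∪out(18)={2,5}
  fail(15) 'bcda': from fail(14)=0 chase 'a': 0 ⇒ 1;  out={3}∪out(1)={3}
  fail(5) 'abced': from fail(4)=0 chase 'd': 0 ⇒ 0;  out={0}∪out(0)={0}

Scan:
pos 0 'a': at 1
pos 1 'd': at 18  emit P5@[0:1]
pos 2 'c': at 0 (fail-walked)
pos 3 'a': at 1
pos 4 'b': at 2
pos 5 'c': at 3
pos 6 'e': at 4
pos 7 'd': at 5  emit P0@[3:7]
pos 8 'b': at 12 (fail-walked)
pos 9 'c': at 13
pos 10 'd': at 14
pos 11 'a': at 15  emit P3@[8:11]
pos 12 'c': at 0 (fail-walked)
pos 13 'c': at 0
pos 14 'a': at 1
pos 15 'b': at 2
pos 16 'e': at 16 (fail-walked)
pos 17 'd': at 17  emit P4@[15:17]
pos 18 'a': at 1 (fail-walked)
pos 19 'b': at 2
pos 20 'c': at 3
pos 21 'd': at 14 (fail-walked)
pos 22 'a': at 15  emit P3@[19:22]
pos 23 'a': at 6 (fail-walked)

Result: [[1,5],[7,0],[11,3],[17,4],[22,3]]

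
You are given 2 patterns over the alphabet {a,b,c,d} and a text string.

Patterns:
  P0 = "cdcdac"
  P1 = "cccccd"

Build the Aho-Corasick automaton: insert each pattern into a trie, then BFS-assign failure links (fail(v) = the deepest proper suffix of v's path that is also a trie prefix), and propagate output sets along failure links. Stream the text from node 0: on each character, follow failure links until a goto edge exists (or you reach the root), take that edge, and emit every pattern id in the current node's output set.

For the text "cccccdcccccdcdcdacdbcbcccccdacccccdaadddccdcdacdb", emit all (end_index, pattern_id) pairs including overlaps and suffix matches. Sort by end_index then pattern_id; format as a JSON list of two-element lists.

Construct AC machine:
Trie (insert patterns):
  n0 'ε': c→1
  n1 'c': c→7 d→2
  n2 'cd': c→3
  n3 'cdc': d→4
  n4 'cdcd': a→5
  n5 'cdcda': c→6
  n6 'cdcdac': ·  [P0 ends]
  n7 'cc': c→8
  n8 'ccc': c→9
  n9 'cccc': c→10
  n10 'ccccc': d→11
  n11 'cccccd': ·  [P1 ends]

Failure links (BFS by depth):
  fail(1) 'c': from fail(0)=0 chase 'c': 0 ⇒ 0;  out=∅∪out(0)=∅
  fail(2) 'cd': from fail(1)=0 chase 'd': 0 ⇒ 0;  out=∅∪out(0)=∅
  fail(7) 'cc': from fail(1)=0 chase 'c': 0 ⇒ 1;  out=∅∪out(1)=∅
  fail(3) 'cdc': from fail(2)=0 chase 'c': 0 ⇒ 1;  out=∅∪out(1)=∅
  fail(8) 'ccc': from fail(7)=1 chase 'c': 1 ⇒ 7;  out=∅∪out(7)=∅
  fail(4) 'cdcd': from fail(3)=1 chase 'd': 1 ⇒ 2;  out=∅∪out(2)=∅
  fail(9) 'cccc': from fail(8)=7 chase 'c': 7 ⇒ 8;  out=∅∪out(8)=∅
  fail(5) 'cdcda': from fail(4)=2 chase 'a': 2→0 ⇒ 0;  out=∅∪out(0)=∅
  fail(10) 'ccccc': from fail(9)=8 chase 'c': 8 ⇒ 9;  out=∅∪out(9)=∅
  fail(6) 'cdcdac': from fail(5)=0 chase 'c': 0 ⇒ 1;  out={0}∪out(1)={0}
  fail(11) 'cccccd': from fail(10)=9 chase 'd': 9→8→7→1 ⇒ 2;  out={1}∪out(2)={1}

Scan:
[0] read 'c'  n0⇒n1
[1] read 'c'  n1⇒n7
[2] read 'c'  n7⇒n8
[3] read 'c'  n8⇒n9
[4] read 'c'  n9⇒n10
[5] read 'd'  n10⇒n11  → match P1@[0:5]
[6] read 'c'  n11⇒n3 ·f
[7] read 'c'  n3⇒n7 ·f
[8] read 'c'  n7⇒n8
[9] read 'c'  n8⇒n9
[10] read 'c'  n9⇒n10
[11] read 'd'  n10⇒n11  → match P1@[6:11]
[12] read 'c'  n11⇒n3 ·f
[13] read 'd'  n3⇒n4
[14] read 'c'  n4⇒n3 ·f
[15] read 'd'  n3⇒n4
[16] read 'a'  n4⇒n5
[17] read 'c'  n5⇒n6  → match P0@[12:17]
[18] read 'd'  n6⇒n2 ·f
[19] read 'b'  n2⇒n0 ·f
[20] read 'c'  n0⇒n1
[21] read 'b'  n1⇒n0 ·f
[22] read 'c'  n0⇒n1
[23] read 'c'  n1⇒n7
[24] read 'c'  n7⇒n8
[25] read 'c'  n8⇒n9
[26] read 'c'  n9⇒n10
[27] read 'd'  n10⇒n11  → match P1@[22:27]
[28] read 'a'  n11⇒n0 ·f
[29] read 'c'  n0⇒n1
[30] read 'c'  n1⇒n7
[31] read 'c'  n7⇒n8
[32] read 'c'  n8⇒n9
[33] read 'c'  n9⇒n10
[34] read 'd'  n10⇒n11  → match P1@[29:34]
[35] read 'a'  n11⇒n0 ·f
[36] read 'a'  n0⇒n0
[37] read 'd'  n0⇒n0
[38] read 'd'  n0⇒n0
[39] read 'd'  n0⇒n0
[40] read 'c'  n0⇒n1
[41] read 'c'  n1⇒n7
[42] read 'd'  n7⇒n2 ·f
[43] read 'c'  n2⇒n3
[44] read 'd'  n3⇒n4
[45] read 'a'  n4⇒n5
[46] read 'c'  n5⇒n6  → match P0@[41:46]
[47] read 'd'  n6⇒n2 ·f
[48] read 'b'  n2⇒n0 ·f

All matches (sorted): [[5,1],[11,1],[17,0],[27,1],[34,1],[46,0]]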